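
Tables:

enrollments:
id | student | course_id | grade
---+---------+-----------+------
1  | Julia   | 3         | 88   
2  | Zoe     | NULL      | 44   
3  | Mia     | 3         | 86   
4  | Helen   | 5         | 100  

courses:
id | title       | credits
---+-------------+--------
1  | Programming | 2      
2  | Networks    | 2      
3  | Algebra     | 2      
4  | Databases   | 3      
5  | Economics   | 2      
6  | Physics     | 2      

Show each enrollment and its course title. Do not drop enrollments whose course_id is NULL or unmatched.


LEFT JOIN keeps every row from enrollments (the left table); where course_id has no match in courses, the course columns become NULL. Walk through each enrollment:
  - enrollment 1 (Julia): course_id=3 -> matches Algebra
  - enrollment 2 (Zoe): course_id=NULL, no match -> kept with NULL
  - enrollment 3 (Mia): course_id=3 -> matches Algebra
  - enrollment 4 (Helen): course_id=5 -> matches Economics
All 4 rows appear; 1 has NULL course.

SQL:
SELECT a.student, b.title AS course
FROM enrollments a
LEFT JOIN courses b ON a.course_id = b.id

Result:
student | course   
--------+----------
Julia   | Algebra  
Zoe     | NULL     
Mia     | Algebra  
Helen   | Economics


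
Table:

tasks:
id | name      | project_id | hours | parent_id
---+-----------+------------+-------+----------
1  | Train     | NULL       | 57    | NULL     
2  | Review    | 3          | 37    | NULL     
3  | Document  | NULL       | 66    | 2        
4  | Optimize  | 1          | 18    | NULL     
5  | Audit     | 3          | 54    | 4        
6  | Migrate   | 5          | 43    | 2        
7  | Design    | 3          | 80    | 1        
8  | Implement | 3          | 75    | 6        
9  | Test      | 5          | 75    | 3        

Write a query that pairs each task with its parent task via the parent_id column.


This is a self-join: tasks is joined to a second copy of itself, matching each row's parent_id to another row's id. Use LEFT JOIN so rows with parent_id=NULL are kept.
  - task 1 (Train): parent_id=NULL -> NULL
  - task 2 (Review): parent_id=NULL -> NULL
  - task 3 (Document): parent_id=2 -> Review
  - task 4 (Optimize): parent_id=NULL -> NULL
  - task 5 (Audit): parent_id=4 -> Optimize
  - task 6 (Migrate): parent_id=2 -> Review
  - task 7 (Design): parent_id=1 -> Train
  - task 8 (Implement): parent_id=6 -> Migrate
  - task 9 (Test): parent_id=3 -> Document

SQL:
SELECT a.name AS item, b.name AS parent
FROM tasks a
LEFT JOIN tasks b ON a.parent_id = b.id

Result:
item      | parent  
----------+---------
Train     | NULL    
Review    | NULL    
Document  | Review  
Optimize  | NULL    
Audit     | Optimize
Migrate   | Review  
Design    | Train   
Implement | Migrate 
Test      | Document


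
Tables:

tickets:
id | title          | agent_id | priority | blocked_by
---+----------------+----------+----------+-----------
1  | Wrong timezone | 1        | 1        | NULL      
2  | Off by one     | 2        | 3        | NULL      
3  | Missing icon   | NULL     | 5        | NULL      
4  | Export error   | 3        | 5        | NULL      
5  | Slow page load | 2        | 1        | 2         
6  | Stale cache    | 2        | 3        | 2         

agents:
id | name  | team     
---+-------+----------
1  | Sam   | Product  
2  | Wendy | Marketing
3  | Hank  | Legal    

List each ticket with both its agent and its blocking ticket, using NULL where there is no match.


Two LEFT JOINs from the same base table tickets: one to agents via agent_id, one to tickets itself via blocked_by. Both are LEFT so every ticket is preserved.
Match against agents:
  - ticket 1 (Wrong timezone): agent_id=1 -> matches Sam
  - ticket 2 (Off by one): agent_id=2 -> matches Wendy
  - ticket 3 (Missing icon): agent_id=NULL, no match -> kept with NULL
  - ticket 4 (Export error): agent_id=3 -> matches Hank
  - ticket 5 (Slow page load): agent_id=2 -> matches Wendy
  - ticket 6 (Stale cache): agent_id=2 -> matches Wendy
Match against tickets (self):
  - ticket 1 (Wrong timezone): blocked_by=NULL -> NULL
  - ticket 2 (Off by one): blocked_by=NULL -> NULL
  - ticket 3 (Missing icon): blocked_by=NULL -> NULL
  - ticket 4 (Export error): blocked_by=NULL -> NULL
  - ticket 5 (Slow page load): blocked_by=2 -> Off by one
  - ticket 6 (Stale cache): blocked_by=2 -> Off by one

SQL:
SELECT a.title, b.name AS agent, c.title AS blocked_by
FROM tickets a
LEFT JOIN agents b ON a.agent_id = b.id
LEFT JOIN tickets c ON a.blocked_by = c.id

Result:
title          | agent | blocked_by
---------------+-------+-----------
Wrong timezone | Sam   | NULL      
Off by one     | Wendy | NULL      
Missing icon   | NULL  | NULL      
Export error   | Hank  | NULL      
Slow page load | Wendy | Off by one
Stale cache    | Wendy | Off by one


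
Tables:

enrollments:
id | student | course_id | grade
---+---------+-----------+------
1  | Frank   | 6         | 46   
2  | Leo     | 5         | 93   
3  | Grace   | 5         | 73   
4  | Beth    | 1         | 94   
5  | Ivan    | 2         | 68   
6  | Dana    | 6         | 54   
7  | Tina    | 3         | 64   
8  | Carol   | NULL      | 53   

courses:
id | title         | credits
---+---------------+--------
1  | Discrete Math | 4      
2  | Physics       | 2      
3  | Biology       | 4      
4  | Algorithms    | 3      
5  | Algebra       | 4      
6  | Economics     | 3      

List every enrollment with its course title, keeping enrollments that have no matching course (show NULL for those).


LEFT JOIN keeps every row from enrollments (the left table); where course_id has no match in courses, the course columns become NULL. Walk through each enrollment:
  - enrollment 1 (Frank): course_id=6 -> matches Economics
  - enrollment 2 (Leo): course_id=5 -> matches Algebra
  - enrollment 3 (Grace): course_id=5 -> matches Algebra
  - enrollment 4 (Beth): course_id=1 -> matches Discrete Math
  - enrollment 5 (Ivan): course_id=2 -> matches Physics
  - enrollment 6 (Dana): course_id=6 -> matches Economics
  - enrollment 7 (Tina): course_id=3 -> matches Biology
  - enrollment 8 (Carol): course_id=NULL, no match -> kept with NULL
All 8 rows appear; 1 has NULL course.

SQL:
SELECT a.student, b.title AS course
FROM enrollments a
LEFT JOIN courses b ON a.course_id = b.id

Result:
student | course       
--------+--------------
Frank   | Economics    
Leo     | Algebra      
Grace   | Algebra      
Beth    | Discrete Math
Ivan    | Physics      
Dana    | Economics    
Tina    | Biology      
Carol   | NULL         


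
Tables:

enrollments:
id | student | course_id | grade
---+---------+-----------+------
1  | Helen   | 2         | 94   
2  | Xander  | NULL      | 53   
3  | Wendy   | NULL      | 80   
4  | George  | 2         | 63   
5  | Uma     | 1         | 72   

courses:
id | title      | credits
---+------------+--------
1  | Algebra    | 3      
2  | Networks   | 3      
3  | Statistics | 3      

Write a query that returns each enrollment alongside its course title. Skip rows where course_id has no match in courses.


INNER JOIN keeps only enrollments rows whose course_id matches an id in courses. Walk through each enrollment:
  - enrollment 1 (Helen): course_id=2 -> matches Networks
  - enrollment 2 (Xander): course_id=NULL, no match -> dropped
  - enrollment 3 (Wendy): course_id=NULL, no match -> dropped
  - enrollment 4 (George): course_id=2 -> matches Networks
  - enrollment 5 (Uma): course_id=1 -> matches Algebra
So 2 of 5 rows are dropped.

SQL:
SELECT a.student, b.title AS course
FROM enrollments a
INNER JOIN courses b ON a.course_id = b.id

Result:
student | course  
--------+---------
Helen   | Networks
George  | Networks
Uma     | Algebra 


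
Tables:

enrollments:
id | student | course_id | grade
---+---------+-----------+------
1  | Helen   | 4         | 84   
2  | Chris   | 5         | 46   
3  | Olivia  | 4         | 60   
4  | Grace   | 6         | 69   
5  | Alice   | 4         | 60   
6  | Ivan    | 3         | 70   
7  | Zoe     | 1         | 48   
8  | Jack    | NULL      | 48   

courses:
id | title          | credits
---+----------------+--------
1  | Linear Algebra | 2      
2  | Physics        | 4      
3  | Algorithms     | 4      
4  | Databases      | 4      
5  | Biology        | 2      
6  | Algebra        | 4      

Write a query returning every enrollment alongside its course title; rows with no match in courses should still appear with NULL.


LEFT JOIN keeps every row from enrollments (the left table); where course_id has no match in courses, the course columns become NULL. Walk through each enrollment:
  - enrollment 1 (Helen): course_id=4 -> matches Databases
  - enrollment 2 (Chris): course_id=5 -> matches Biology
  - enrollment 3 (Olivia): course_id=4 -> matches Databases
  - enrollment 4 (Grace): course_id=6 -> matches Algebra
  - enrollment 5 (Alice): course_id=4 -> matches Databases
  - enrollment 6 (Ivan): course_id=3 -> matches Algorithms
  - enrollment 7 (Zoe): course_id=1 -> matches Linear Algebra
  - enrollment 8 (Jack): course_id=NULL, no match -> kept with NULL
All 8 rows appear; 1 has NULL course.

SQL:
SELECT a.student, b.title AS course
FROM enrollments a
LEFT JOIN courses b ON a.course_id = b.id

Result:
student | course        
--------+---------------
Helen   | Databases     
Chris   | Biology       
Olivia  | Databases     
Grace   | Algebra       
Alice   | Databases     
Ivan    | Algorithms    
Zoe     | Linear Algebra
Jack    | NULL          


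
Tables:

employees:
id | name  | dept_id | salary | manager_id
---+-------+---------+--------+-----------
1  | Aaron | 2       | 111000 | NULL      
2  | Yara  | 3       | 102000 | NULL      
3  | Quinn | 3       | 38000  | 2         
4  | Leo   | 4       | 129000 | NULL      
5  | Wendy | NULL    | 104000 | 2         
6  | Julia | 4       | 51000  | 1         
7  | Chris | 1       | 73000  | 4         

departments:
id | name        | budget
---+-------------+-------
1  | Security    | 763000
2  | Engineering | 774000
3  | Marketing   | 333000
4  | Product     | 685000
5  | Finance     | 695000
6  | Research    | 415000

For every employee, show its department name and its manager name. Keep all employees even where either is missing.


Two LEFT JOINs from the same base table employees: one to departments via dept_id, one to employees itself via manager_id. Both are LEFT so every employee is preserved.
Match against departments:
  - employee 1 (Aaron): dept_id=2 -> matches Engineering
  - employee 2 (Yara): dept_id=3 -> matches Marketing
  - employee 3 (Quinn): dept_id=3 -> matches Marketing
  - employee 4 (Leo): dept_id=4 -> matches Product
  - employee 5 (Wendy): dept_id=NULL, no match -> kept with NULL
  - employee 6 (Julia): dept_id=4 -> matches Product
  - employee 7 (Chris): dept_id=1 -> matches Security
Match against employees (self):
  - employee 1 (Aaron): manager_id=NULL -> NULL
  - employee 2 (Yara): manager_id=NULL -> NULL
  - employee 3 (Quinn): manager_id=2 -> Yara
  - employee 4 (Leo): manager_id=NULL -> NULL
  - employee 5 (Wendy): manager_id=2 -> Yara
  - employee 6 (Julia): manager_id=1 -> Aaron
  - employee 7 (Chris): manager_id=4 -> Leo

SQL:
SELECT a.name, b.name AS department, c.name AS manager
FROM employees a
LEFT JOIN departments b ON a.dept_id = b.id
LEFT JOIN employees c ON a.manager_id = c.id

Result:
name  | department  | manager
------+-------------+--------
Aaron | Engineering | NULL   
Yara  | Marketing   | NULL   
Quinn | Marketing   | Yara   
Leo   | Product     | NULL   
Wendy | NULL        | Yara   
Julia | Product     | Aaron  
Chris | Security    | Leo    


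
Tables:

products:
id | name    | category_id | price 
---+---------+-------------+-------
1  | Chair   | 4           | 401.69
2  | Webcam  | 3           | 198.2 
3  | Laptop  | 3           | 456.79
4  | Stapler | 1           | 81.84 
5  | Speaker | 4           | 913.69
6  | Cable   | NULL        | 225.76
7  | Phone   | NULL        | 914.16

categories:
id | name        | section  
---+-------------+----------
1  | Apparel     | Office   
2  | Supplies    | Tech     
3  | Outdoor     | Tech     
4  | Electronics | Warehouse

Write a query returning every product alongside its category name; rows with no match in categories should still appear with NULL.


LEFT JOIN keeps every row from products (the left table); where category_id has no match in categories, the category columns become NULL. Walk through each product:
  - product 1 (Chair): category_id=4 -> matches Electronics
  - product 2 (Webcam): category_id=3 -> matches Outdoor
  - product 3 (Laptop): category_id=3 -> matches Outdoor
  - product 4 (Stapler): category_id=1 -> matches Apparel
  - product 5 (Speaker): category_id=4 -> matches Electronics
  - product 6 (Cable): category_id=NULL, no match -> kept with NULL
  - product 7 (Phone): category_id=NULL, no match -> kept with NULL
All 7 rows appear; 2 have NULL category.

SQL:
SELECT a.name, b.name AS category
FROM products a
LEFT JOIN categories b ON a.category_id = b.id

Result:
name    | category   
--------+------------
Chair   | Electronics
Webcam  | Outdoor    
Laptop  | Outdoor    
Stapler | Apparel    
Speaker | Electronics
Cable   | NULL       
Phone   | NULL       


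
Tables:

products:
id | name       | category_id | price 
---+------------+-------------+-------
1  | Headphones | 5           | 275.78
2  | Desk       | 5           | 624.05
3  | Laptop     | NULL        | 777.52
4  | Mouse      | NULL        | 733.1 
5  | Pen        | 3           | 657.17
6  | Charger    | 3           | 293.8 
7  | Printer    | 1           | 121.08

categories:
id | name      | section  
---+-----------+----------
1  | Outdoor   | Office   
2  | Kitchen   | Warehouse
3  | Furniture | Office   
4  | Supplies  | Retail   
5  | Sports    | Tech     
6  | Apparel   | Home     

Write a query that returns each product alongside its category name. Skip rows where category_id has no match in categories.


INNER JOIN keeps only products rows whose category_id matches an id in categories. Walk through each product:
  - product 1 (Headphones): category_id=5 -> matches Sports
  - product 2 (Desk): category_id=5 -> matches Sports
  - product 3 (Laptop): category_id=NULL, no match -> dropped
  - product 4 (Mouse): category_id=NULL, no match -> dropped
  - product 5 (Pen): category_id=3 -> matches Furniture
  - product 6 (Charger): category_id=3 -> matches Furniture
  - product 7 (Printer): category_id=1 -> matches Outdoor
So 2 of 7 rows are dropped.

SQL:
SELECT a.name, b.name AS category
FROM products a
INNER JOIN categories b ON a.category_id = b.id

Result:
name       | category 
-----------+----------
Headphones | Sports   
Desk       | Sports   
Pen        | Furniture
Charger    | Furniture
Printer    | Outdoor  


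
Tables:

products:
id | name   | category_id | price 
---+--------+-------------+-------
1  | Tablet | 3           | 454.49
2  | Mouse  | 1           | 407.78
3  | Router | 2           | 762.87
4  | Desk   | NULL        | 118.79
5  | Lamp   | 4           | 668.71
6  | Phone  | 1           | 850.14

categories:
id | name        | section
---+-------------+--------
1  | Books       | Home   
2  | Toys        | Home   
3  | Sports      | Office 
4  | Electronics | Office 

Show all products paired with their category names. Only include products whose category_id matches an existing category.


INNER JOIN keeps only products rows whose category_id matches an id in categories. Walk through each product:
  - product 1 (Tablet): category_id=3 -> matches Sports
  - product 2 (Mouse): category_id=1 -> matches Books
  - product 3 (Router): category_id=2 -> matches Toys
  - product 4 (Desk): category_id=NULL, no match -> dropped
  - product 5 (Lamp): category_id=4 -> matches Electronics
  - product 6 (Phone): category_id=1 -> matches Books
So 1 of 6 rows is dropped.

SQL:
SELECT a.name, b.name AS category
FROM products a
INNER JOIN categories b ON a.category_id = b.id

Result:
name   | category   
-------+------------
Tablet | Sports     
Mouse  | Books      
Router | Toys       
Lamp   | Electronics
Phone  | Books      


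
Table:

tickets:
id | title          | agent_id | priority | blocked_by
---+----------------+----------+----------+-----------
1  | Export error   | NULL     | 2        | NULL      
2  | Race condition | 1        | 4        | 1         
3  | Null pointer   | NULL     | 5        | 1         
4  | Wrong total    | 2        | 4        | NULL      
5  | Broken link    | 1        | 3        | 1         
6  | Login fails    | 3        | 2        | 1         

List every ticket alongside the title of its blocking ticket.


This is a self-join: tickets is joined to a second copy of itself, matching each row's blocked_by to another row's id. Use LEFT JOIN so rows with blocked_by=NULL are kept.
  - ticket 1 (Export error): blocked_by=NULL -> NULL
  - ticket 2 (Race condition): blocked_by=1 -> Export error
  - ticket 3 (Null pointer): blocked_by=1 -> Export error
  - ticket 4 (Wrong total): blocked_by=NULL -> NULL
  - ticket 5 (Broken link): blocked_by=1 -> Export error
  - ticket 6 (Login fails): blocked_by=1 -> Export error

SQL:
SELECT a.title AS item, b.title AS blocked_by
FROM tickets a
LEFT JOIN tickets b ON a.blocked_by = b.id

Result:
item           | blocked_by  
---------------+-------------
Export error   | NULL        
Race condition | Export error
Null pointer   | Export error
Wrong total    | NULL        
Broken link    | Export error
Login fails    | Export error


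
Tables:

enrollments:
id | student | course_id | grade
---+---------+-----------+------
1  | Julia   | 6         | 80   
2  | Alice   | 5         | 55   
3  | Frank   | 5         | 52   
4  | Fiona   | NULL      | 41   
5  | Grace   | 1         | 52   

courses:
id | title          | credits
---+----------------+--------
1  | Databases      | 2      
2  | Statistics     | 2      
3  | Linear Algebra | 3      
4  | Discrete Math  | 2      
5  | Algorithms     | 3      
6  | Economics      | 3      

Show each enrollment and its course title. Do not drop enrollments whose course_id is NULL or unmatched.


LEFT JOIN keeps every row from enrollments (the left table); where course_id has no match in courses, the course columns become NULL. Walk through each enrollment:
  - enrollment 1 (Julia): course_id=6 -> matches Economics
  - enrollment 2 (Alice): course_id=5 -> matches Algorithms
  - enrollment 3 (Frank): course_id=5 -> matches Algorithms
  - enrollment 4 (Fiona): course_id=NULL, no match -> kept with NULL
  - enrollment 5 (Grace): course_id=1 -> matches Databases
All 5 rows appear; 1 has NULL course.

SQL:
SELECT a.student, b.title AS course
FROM enrollments a
LEFT JOIN courses b ON a.course_id = b.id

Result:
student | course    
--------+-----------
Julia   | Economics 
Alice   | Algorithms
Frank   | Algorithms
Fiona   | NULL      
Grace   | Databases 


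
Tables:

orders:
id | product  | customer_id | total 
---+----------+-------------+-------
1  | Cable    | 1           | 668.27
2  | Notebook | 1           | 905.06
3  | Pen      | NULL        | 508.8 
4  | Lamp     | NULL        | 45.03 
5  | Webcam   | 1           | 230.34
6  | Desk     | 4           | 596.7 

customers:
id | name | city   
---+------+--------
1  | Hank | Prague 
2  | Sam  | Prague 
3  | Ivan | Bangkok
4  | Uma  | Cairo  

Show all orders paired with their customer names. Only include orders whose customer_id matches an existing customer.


INNER JOIN keeps only orders rows whose customer_id matches an id in customers. Walk through each order:
  - order 1 (Cable): customer_id=1 -> matches Hank
  - order 2 (Notebook): customer_id=1 -> matches Hank
  - order 3 (Pen): customer_id=NULL, no match -> dropped
  - order 4 (Lamp): customer_id=NULL, no match -> dropped
  - order 5 (Webcam): customer_id=1 -> matches Hank
  - order 6 (Desk): customer_id=4 -> matches Uma
So 2 of 6 rows are dropped.

SQL:
SELECT a.product, b.name AS customer
FROM orders a
INNER JOIN customers b ON a.customer_id = b.id

Result:
product  | customer
---------+---------
Cable    | Hank    
Notebook | Hank    
Webcam   | Hank    
Desk     | Uma     


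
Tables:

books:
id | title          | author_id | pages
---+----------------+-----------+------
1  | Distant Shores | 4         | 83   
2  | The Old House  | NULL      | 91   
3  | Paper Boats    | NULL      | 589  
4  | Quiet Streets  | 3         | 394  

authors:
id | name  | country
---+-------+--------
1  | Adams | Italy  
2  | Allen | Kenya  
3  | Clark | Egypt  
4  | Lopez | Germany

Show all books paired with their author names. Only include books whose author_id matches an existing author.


INNER JOIN keeps only books rows whose author_id matches an id in authors. Walk through each book:
  - book 1 (Distant Shores): author_id=4 -> matches Lopez
  - book 2 (The Old House): author_id=NULL, no match -> dropped
  - book 3 (Paper Boats): author_id=NULL, no match -> dropped
  - book 4 (Quiet Streets): author_id=3 -> matches Clark
So 2 of 4 rows are dropped.

SQL:
SELECT a.title, b.name AS author
FROM books a
INNER JOIN authors b ON a.author_id = b.id

Result:
title          | author
---------------+-------
Distant Shores | Lopez 
Quiet Streets  | Clark 


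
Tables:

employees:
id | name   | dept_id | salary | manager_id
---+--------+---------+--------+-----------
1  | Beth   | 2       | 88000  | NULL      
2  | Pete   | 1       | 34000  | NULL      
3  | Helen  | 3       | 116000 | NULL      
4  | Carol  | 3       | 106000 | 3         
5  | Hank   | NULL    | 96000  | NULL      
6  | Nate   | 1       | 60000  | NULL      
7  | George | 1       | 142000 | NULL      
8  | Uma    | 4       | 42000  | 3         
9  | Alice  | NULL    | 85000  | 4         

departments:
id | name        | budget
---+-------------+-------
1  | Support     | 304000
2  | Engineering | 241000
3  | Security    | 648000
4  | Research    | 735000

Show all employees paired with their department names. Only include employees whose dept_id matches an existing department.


INNER JOIN keeps only employees rows whose dept_id matches an id in departments. Walk through each employee:
  - employee 1 (Beth): dept_id=2 -> matches Engineering
  - employee 2 (Pete): dept_id=1 -> matches Support
  - employee 3 (Helen): dept_id=3 -> matches Security
  - employee 4 (Carol): dept_id=3 -> matches Security
  - employee 5 (Hank): dept_id=NULL, no match -> dropped
  - employee 6 (Nate): dept_id=1 -> matches Support
  - employee 7 (George): dept_id=1 -> matches Support
  - employee 8 (Uma): dept_id=4 -> matches Research
  - employee 9 (Alice): dept_id=NULL, no match -> dropped
So 2 of 9 rows are dropped.

SQL:
SELECT a.name, b.name AS department
FROM employees a
INNER JOIN departments b ON a.dept_id = b.id

Result:
name   | department 
-------+------------
Beth   | Engineering
Pete   | Support    
Helen  | Security   
Carol  | Security   
Nate   | Support    
George | Support    
Uma    | Research   


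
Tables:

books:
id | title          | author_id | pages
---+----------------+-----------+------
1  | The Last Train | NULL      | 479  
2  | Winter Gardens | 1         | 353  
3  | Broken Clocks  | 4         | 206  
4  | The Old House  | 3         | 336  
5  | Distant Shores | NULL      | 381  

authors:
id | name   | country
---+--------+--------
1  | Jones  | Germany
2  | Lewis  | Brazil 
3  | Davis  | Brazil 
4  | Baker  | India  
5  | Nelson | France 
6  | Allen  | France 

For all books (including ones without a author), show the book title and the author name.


LEFT JOIN keeps every row from books (the left table); where author_id has no match in authors, the author columns become NULL. Walk through each book:
  - book 1 (The Last Train): author_id=NULL, no match -> kept with NULL
  - book 2 (Winter Gardens): author_id=1 -> matches Jones
  - book 3 (Broken Clocks): author_id=4 -> matches Baker
  - book 4 (The Old House): author_id=3 -> matches Davis
  - book 5 (Distant Shores): author_id=NULL, no match -> kept with NULL
All 5 rows appear; 2 have NULL author.

SQL:
SELECT a.title, b.name AS author
FROM books a
LEFT JOIN authors b ON a.author_id = b.id

Result:
title          | author
---------------+-------
The Last Train | NULL  
Winter Gardens | Jones 
Broken Clocks  | Baker 
The Old House  | Davis 
Distant Shores | NULL  


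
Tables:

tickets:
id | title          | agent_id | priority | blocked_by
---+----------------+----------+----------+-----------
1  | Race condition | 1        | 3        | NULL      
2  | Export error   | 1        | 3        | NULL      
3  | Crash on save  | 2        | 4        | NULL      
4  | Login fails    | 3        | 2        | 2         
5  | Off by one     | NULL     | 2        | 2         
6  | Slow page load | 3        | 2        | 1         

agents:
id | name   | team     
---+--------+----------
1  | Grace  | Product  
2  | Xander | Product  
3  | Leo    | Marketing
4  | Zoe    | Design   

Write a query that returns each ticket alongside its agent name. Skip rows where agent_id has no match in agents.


INNER JOIN keeps only tickets rows whose agent_id matches an id in agents. Walk through each ticket:
  - ticket 1 (Race condition): agent_id=1 -> matches Grace
  - ticket 2 (Export error): agent_id=1 -> matches Grace
  - ticket 3 (Crash on save): agent_id=2 -> matches Xander
  - ticket 4 (Login fails): agent_id=3 -> matches Leo
  - ticket 5 (Off by one): agent_id=NULL, no match -> dropped
  - ticket 6 (Slow page load): agent_id=3 -> matches Leo
So 1 of 6 rows is dropped.

SQL:
SELECT a.title, b.name AS agent
FROM tickets a
INNER JOIN agents b ON a.agent_id = b.id

Result:
title          | agent 
---------------+-------
Race condition | Grace 
Export error   | Grace 
Crash on save  | Xander
Login fails    | Leo   
Slow page load | Leo   


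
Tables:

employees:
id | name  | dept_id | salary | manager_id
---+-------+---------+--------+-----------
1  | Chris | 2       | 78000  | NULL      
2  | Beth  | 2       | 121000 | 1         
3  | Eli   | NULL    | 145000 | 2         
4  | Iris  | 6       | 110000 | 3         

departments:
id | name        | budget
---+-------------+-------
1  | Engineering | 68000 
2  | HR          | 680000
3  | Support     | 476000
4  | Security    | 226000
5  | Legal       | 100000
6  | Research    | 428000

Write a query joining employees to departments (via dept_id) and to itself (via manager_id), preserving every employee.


Two LEFT JOINs from the same base table employees: one to departments via dept_id, one to employees itself via manager_id. Both are LEFT so every employee is preserved.
Match against departments:
  - employee 1 (Chris): dept_id=2 -> matches HR
  - employee 2 (Beth): dept_id=2 -> matches HR
  - employee 3 (Eli): dept_id=NULL, no match -> kept with NULL
  - employee 4 (Iris): dept_id=6 -> matches Research
Match against employees (self):
  - employee 1 (Chris): manager_id=NULL -> NULL
  - employee 2 (Beth): manager_id=1 -> Chris
  - employee 3 (Eli): manager_id=2 -> Beth
  - employee 4 (Iris): manager_id=3 -> Eli

SQL:
SELECT a.name, b.name AS department, c.name AS manager
FROM employees a
LEFT JOIN departments b ON a.dept_id = b.id
LEFT JOIN employees c ON a.manager_id = c.id

Result:
name  | department | manager
------+------------+--------
Chris | HR         | NULL   
Beth  | HR         | Chris  
Eli   | NULL       | Beth   
Iris  | Research   | Eli    


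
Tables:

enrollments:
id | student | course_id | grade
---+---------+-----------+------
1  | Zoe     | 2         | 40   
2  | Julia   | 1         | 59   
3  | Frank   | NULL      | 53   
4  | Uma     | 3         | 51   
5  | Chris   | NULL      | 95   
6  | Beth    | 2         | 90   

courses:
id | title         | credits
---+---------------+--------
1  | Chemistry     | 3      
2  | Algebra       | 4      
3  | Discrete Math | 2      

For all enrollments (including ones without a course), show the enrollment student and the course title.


LEFT JOIN keeps every row from enrollments (the left table); where course_id has no match in courses, the course columns become NULL. Walk through each enrollment:
  - enrollment 1 (Zoe): course_id=2 -> matches Algebra
  - enrollment 2 (Julia): course_id=1 -> matches Chemistry
  - enrollment 3 (Frank): course_id=NULL, no match -> kept with NULL
  - enrollment 4 (Uma): course_id=3 -> matches Discrete Math
  - enrollment 5 (Chris): course_id=NULL, no match -> kept with NULL
  - enrollment 6 (Beth): course_id=2 -> matches Algebra
All 6 rows appear; 2 have NULL course.

SQL:
SELECT a.student, b.title AS course
FROM enrollments a
LEFT JOIN courses b ON a.course_id = b.id

Result:
student | course       
--------+--------------
Zoe     | Algebra      
Julia   | Chemistry    
Frank   | NULL         
Uma     | Discrete Math
Chris   | NULL         
Beth    | Algebra      


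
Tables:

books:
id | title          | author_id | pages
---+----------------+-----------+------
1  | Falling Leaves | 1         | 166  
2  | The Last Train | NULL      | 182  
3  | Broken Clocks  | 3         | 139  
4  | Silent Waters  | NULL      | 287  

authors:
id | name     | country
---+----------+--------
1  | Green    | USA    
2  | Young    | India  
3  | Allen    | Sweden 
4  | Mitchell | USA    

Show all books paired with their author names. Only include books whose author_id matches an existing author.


INNER JOIN keeps only books rows whose author_id matches an id in authors. Walk through each book:
  - book 1 (Falling Leaves): author_id=1 -> matches Green
  - book 2 (The Last Train): author_id=NULL, no match -> dropped
  - book 3 (Broken Clocks): author_id=3 -> matches Allen
  - book 4 (Silent Waters): author_id=NULL, no match -> dropped
So 2 of 4 rows are dropped.

SQL:
SELECT a.title, b.name AS author
FROM books a
INNER JOIN authors b ON a.author_id = b.id

Result:
title          | author
---------------+-------
Falling Leaves | Green 
Broken Clocks  | Allen 


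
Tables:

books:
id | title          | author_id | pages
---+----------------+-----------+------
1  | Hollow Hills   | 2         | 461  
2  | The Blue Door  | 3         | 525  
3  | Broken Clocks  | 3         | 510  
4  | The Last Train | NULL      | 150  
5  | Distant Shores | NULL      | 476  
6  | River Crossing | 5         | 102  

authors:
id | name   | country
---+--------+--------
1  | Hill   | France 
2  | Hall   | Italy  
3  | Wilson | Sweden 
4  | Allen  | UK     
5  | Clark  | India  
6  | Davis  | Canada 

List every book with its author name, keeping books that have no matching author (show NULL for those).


LEFT JOIN keeps every row from books (the left table); where author_id has no match in authors, the author columns become NULL. Walk through each book:
  - book 1 (Hollow Hills): author_id=2 -> matches Hall
  - book 2 (The Blue Door): author_id=3 -> matches Wilson
  - book 3 (Broken Clocks): author_id=3 -> matches Wilson
  - book 4 (The Last Train): author_id=NULL, no match -> kept with NULL
  - book 5 (Distant Shores): author_id=NULL, no match -> kept with NULL
  - book 6 (River Crossing): author_id=5 -> matches Clark
All 6 rows appear; 2 have NULL author.

SQL:
SELECT a.title, b.name AS author
FROM books a
LEFT JOIN authors b ON a.author_id = b.id

Result:
title          | author
---------------+-------
Hollow Hills   | Hall  
The Blue Door  | Wilson
Broken Clocks  | Wilson
The Last Train | NULL  
Distant Shores | NULL  
River Crossing | Clark 


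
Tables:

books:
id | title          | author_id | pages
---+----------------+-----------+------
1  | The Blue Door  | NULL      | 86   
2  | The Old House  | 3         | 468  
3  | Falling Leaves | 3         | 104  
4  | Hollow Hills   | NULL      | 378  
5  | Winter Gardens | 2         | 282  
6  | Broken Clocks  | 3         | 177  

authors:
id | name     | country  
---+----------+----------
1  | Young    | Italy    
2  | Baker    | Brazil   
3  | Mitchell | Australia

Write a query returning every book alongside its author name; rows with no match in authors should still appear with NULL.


LEFT JOIN keeps every row from books (the left table); where author_id has no match in authors, the author columns become NULL. Walk through each book:
  - book 1 (The Blue Door): author_id=NULL, no match -> kept with NULL
  - book 2 (The Old House): author_id=3 -> matches Mitchell
  - book 3 (Falling Leaves): author_id=3 -> matches Mitchell
  - book 4 (Hollow Hills): author_id=NULL, no match -> kept with NULL
  - book 5 (Winter Gardens): author_id=2 -> matches Baker
  - book 6 (Broken Clocks): author_id=3 -> matches Mitchell
All 6 rows appear; 2 have NULL author.

SQL:
SELECT a.title, b.name AS author
FROM books a
LEFT JOIN authors b ON a.author_id = b.id

Result:
title          | author  
---------------+---------
The Blue Door  | NULL    
The Old House  | Mitchell
Falling Leaves | Mitchell
Hollow Hills   | NULL    
Winter Gardens | Baker   
Broken Clocks  | Mitchell


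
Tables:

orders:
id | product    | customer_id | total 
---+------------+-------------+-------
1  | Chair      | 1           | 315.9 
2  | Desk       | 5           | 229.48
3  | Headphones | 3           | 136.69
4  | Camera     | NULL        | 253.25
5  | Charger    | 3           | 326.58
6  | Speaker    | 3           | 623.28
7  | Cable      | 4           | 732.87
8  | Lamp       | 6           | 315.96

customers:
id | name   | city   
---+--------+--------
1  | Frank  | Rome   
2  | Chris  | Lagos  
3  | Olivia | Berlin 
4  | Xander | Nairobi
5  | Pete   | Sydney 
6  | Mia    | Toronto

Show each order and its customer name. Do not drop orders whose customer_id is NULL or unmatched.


LEFT JOIN keeps every row from orders (the left table); where customer_id has no match in customers, the customer columns become NULL. Walk through each order:
  - order 1 (Chair): customer_id=1 -> matches Frank
  - order 2 (Desk): customer_id=5 -> matches Pete
  - order 3 (Headphones): customer_id=3 -> matches Olivia
  - order 4 (Camera): customer_id=NULL, no match -> kept with NULL
  - order 5 (Charger): customer_id=3 -> matches Olivia
  - order 6 (Speaker): customer_id=3 -> matches Olivia
  - order 7 (Cable): customer_id=4 -> matches Xander
  - order 8 (Lamp): customer_id=6 -> matches Mia
All 8 rows appear; 1 has NULL customer.

SQL:
SELECT a.product, b.name AS customer
FROM orders a
LEFT JOIN customers b ON a.customer_id = b.id

Result:
product    | customer
-----------+---------
Chair      | Frank   
Desk       | Pete    
Headphones | Olivia  
Camera     | NULL    
Charger    | Olivia  
Speaker    | Olivia  
Cable      | Xander  
Lamp       | Mia     


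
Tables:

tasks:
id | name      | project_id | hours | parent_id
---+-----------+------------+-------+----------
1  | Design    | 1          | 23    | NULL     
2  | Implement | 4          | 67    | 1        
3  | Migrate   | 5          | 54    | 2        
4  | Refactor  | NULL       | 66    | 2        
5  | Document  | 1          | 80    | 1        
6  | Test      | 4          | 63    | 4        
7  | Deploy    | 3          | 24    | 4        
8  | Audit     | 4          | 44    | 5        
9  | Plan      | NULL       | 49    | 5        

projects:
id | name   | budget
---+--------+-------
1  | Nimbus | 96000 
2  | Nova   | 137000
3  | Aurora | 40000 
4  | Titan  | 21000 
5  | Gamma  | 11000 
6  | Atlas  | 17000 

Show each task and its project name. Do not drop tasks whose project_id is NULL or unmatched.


LEFT JOIN keeps every row from tasks (the left table); where project_id has no match in projects, the project columns become NULL. Walk through each task:
  - task 1 (Design): project_id=1 -> matches Nimbus
  - task 2 (Implement): project_id=4 -> matches Titan
  - task 3 (Migrate): project_id=5 -> matches Gamma
  - task 4 (Refactor): project_id=NULL, no match -> kept with NULL
  - task 5 (Document): project_id=1 -> matches Nimbus
  - task 6 (Test): project_id=4 -> matches Titan
  - task 7 (Deploy): project_id=3 -> matches Aurora
  - task 8 (Audit): project_id=4 -> matches Titan
  - task 9 (Plan): project_id=NULL, no match -> kept with NULL
All 9 rows appear; 2 have NULL project.

SQL:
SELECT a.name, b.name AS project
FROM tasks a
LEFT JOIN projects b ON a.project_id = b.id

Result:
name      | project
----------+--------
Design    | Nimbus 
Implement | Titan  
Migrate   | Gamma  
Refactor  | NULL   
Document  | Nimbus 
Test      | Titan  
Deploy    | Aurora 
Audit     | Titan  
Plan      | NULL   


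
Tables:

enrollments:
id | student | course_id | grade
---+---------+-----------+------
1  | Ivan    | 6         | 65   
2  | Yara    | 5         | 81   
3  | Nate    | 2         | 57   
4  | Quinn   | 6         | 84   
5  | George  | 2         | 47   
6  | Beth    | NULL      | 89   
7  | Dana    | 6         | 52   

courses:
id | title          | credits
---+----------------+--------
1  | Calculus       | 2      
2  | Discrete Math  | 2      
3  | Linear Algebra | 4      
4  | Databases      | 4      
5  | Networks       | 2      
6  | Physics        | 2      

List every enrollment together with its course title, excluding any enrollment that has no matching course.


INNER JOIN keeps only enrollments rows whose course_id matches an id in courses. Walk through each enrollment:
  - enrollment 1 (Ivan): course_id=6 -> matches Physics
  - enrollment 2 (Yara): course_id=5 -> matches Networks
  - enrollment 3 (Nate): course_id=2 -> matches Discrete Math
  - enrollment 4 (Quinn): course_id=6 -> matches Physics
  - enrollment 5 (George): course_id=2 -> matches Discrete Math
  - enrollment 6 (Beth): course_id=NULL, no match -> dropped
  - enrollment 7 (Dana): course_id=6 -> matches Physics
So 1 of 7 rows is dropped.

SQL:
SELECT a.student, b.title AS course
FROM enrollments a
INNER JOIN courses b ON a.course_id = b.id

Result:
student | course       
--------+--------------
Ivan    | Physics      
Yara    | Networks     
Nate    | Discrete Math
Quinn   | Physics      
George  | Discrete Math
Dana    | Physics      


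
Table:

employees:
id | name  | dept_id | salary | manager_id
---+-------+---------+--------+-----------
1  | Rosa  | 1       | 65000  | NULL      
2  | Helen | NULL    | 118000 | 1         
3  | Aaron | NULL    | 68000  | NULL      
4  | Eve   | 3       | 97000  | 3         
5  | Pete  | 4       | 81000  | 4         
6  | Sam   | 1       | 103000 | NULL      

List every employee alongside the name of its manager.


This is a self-join: employees is joined to a second copy of itself, matching each row's manager_id to another row's id. Use LEFT JOIN so rows with manager_id=NULL are kept.
  - employee 1 (Rosa): manager_id=NULL -> NULL
  - employee 2 (Helen): manager_id=1 -> Rosa
  - employee 3 (Aaron): manager_id=NULL -> NULL
  - employee 4 (Eve): manager_id=3 -> Aaron
  - employee 5 (Pete): manager_id=4 -> Eve
  - employee 6 (Sam): manager_id=NULL -> NULL

SQL:
SELECT a.name AS item, b.name AS manager
FROM employees a
LEFT JOIN employees b ON a.manager_id = b.id

Result:
item  | manager
------+--------
Rosa  | NULL   
Helen | Rosa   
Aaron | NULL   
Eve   | Aaron  
Pete  | Eve    
Sam   | NULL   


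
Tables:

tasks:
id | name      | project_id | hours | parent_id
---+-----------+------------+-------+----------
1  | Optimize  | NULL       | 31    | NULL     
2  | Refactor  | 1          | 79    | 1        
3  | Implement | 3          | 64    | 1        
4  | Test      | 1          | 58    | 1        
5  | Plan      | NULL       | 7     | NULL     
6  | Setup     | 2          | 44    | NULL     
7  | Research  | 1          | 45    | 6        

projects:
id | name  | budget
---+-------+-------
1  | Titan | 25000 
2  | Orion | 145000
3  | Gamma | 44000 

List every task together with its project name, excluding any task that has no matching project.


INNER JOIN keeps only tasks rows whose project_id matches an id in projects. Walk through each task:
  - task 1 (Optimize): project_id=NULL, no match -> dropped
  - task 2 (Refactor): project_id=1 -> matches Titan
  - task 3 (Implement): project_id=3 -> matches Gamma
  - task 4 (Test): project_id=1 -> matches Titan
  - task 5 (Plan): project_id=NULL, no match -> dropped
  - task 6 (Setup): project_id=2 -> matches Orion
  - task 7 (Research): project_id=1 -> matches Titan
So 2 of 7 rows are dropped.

SQL:
SELECT a.name, b.name AS project
FROM tasks a
INNER JOIN projects b ON a.project_id = b.id

Result:
name      | project
----------+--------
Refactor  | Titan  
Implement | Gamma  
Test      | Titan  
Setup     | Orion  
Research  | Titan  


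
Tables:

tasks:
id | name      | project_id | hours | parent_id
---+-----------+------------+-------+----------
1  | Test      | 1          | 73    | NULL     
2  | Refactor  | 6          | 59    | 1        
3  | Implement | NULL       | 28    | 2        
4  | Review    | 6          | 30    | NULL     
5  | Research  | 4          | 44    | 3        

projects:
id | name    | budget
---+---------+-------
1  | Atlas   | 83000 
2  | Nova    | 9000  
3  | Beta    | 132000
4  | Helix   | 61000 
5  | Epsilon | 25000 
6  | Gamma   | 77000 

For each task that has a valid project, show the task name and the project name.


INNER JOIN keeps only tasks rows whose project_id matches an id in projects. Walk through each task:
  - task 1 (Test): project_id=1 -> matches Atlas
  - task 2 (Refactor): project_id=6 -> matches Gamma
  - task 3 (Implement): project_id=NULL, no match -> dropped
  - task 4 (Review): project_id=6 -> matches Gamma
  - task 5 (Research): project_id=4 -> matches Helix
So 1 of 5 rows is dropped.

SQL:
SELECT a.name, b.name AS project
FROM tasks a
INNER JOIN projects b ON a.project_id = b.id

Result:
name     | project
---------+--------
Test     | Atlas  
Refactor | Gamma  
Review   | Gamma  
Research | Helix  
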